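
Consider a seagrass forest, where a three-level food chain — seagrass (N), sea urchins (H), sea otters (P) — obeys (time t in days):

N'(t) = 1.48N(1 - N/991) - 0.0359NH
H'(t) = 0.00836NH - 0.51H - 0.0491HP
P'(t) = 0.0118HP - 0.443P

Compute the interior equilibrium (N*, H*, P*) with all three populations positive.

N* ≈ 88.5, H* ≈ 37.5, P* ≈ 4.69

From dP/dt = 0: 0.0118H* = 0.443, so H* = 37.5.
From dN/dt = 0: 1.48(1 - N*/991) = 0.0359·37.5, giving N* = 991·(1 - 0.911) = 88.5.
From dH/dt = 0: 0.00836·88.5 - 0.51 = 0.0491P*, so P* = 0.23/0.0491 = 4.69.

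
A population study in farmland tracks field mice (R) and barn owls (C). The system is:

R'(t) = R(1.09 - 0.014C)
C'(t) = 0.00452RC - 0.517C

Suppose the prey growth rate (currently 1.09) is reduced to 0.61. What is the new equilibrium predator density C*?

At the interior fixed point, setting dR/dt = 0 with R > 0 fixes C* = (prey growth rate)/(RC coefficient) — independent of the other coefficients.
With the change, C* = 0.61/0.014 = 43.6; it falls from 77.9.

C* ≈ 43.6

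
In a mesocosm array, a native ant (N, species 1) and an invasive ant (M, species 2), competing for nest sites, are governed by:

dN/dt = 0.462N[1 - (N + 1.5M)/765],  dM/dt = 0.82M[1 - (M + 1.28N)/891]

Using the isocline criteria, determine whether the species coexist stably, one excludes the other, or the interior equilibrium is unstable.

unstable coexistence (outcome depends on initial conditions)

Compare the nullcline intercepts: K1/α12 = 765/1.5 = 510 < K2 = 891; K2/α21 = 891/1.28 = 696 < K1 = 765.
Since both are reversed, neither can invade when rare; the interior point is a saddle.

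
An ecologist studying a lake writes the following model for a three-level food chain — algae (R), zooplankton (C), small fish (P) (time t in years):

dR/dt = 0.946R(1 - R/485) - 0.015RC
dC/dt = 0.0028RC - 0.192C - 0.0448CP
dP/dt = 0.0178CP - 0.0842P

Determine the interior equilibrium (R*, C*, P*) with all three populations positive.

From dP/dt = 0: 0.0178C* = 0.0842, so C* = 4.73.
From dR/dt = 0: 0.946(1 - R*/485) = 0.015·4.73, giving R* = 485·(1 - 0.075) = 449.
From dC/dt = 0: 0.0028·449 - 0.192 = 0.0448P*, so P* = 1.06/0.0448 = 23.8.

R* ≈ 449, C* ≈ 4.73, P* ≈ 23.8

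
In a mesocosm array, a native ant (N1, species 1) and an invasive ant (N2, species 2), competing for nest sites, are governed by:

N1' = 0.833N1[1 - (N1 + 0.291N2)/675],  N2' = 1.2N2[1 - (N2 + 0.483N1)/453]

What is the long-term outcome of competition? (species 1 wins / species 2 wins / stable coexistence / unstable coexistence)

stable coexistence

Compare the nullcline intercepts: K1/α12 = 675/0.291 = 2320 > K2 = 453; K2/α21 = 453/0.483 = 938 > K1 = 675.
Since both inequalities hold, each species can invade when rare, so the interior equilibrium is stable.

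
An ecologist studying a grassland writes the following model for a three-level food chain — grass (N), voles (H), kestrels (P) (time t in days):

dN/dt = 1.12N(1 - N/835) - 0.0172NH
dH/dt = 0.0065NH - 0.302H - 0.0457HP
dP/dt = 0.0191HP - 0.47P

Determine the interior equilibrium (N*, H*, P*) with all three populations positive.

From dP/dt = 0: 0.0191H* = 0.47, so H* = 24.6.
From dN/dt = 0: 1.12(1 - N*/835) = 0.0172·24.6, giving N* = 835·(1 - 0.378) = 519.
From dH/dt = 0: 0.0065·519 - 0.302 = 0.0457P*, so P* = 3.07/0.0457 = 67.3.

N* ≈ 519, H* ≈ 24.6, P* ≈ 67.3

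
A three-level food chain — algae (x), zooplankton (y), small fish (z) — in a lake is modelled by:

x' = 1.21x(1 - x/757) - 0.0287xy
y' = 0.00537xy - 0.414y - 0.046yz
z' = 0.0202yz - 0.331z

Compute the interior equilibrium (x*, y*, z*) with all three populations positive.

From dz/dt = 0: 0.0202y* = 0.331, so y* = 16.4.
From dx/dt = 0: 1.21(1 - x*/757) = 0.0287·16.4, giving x* = 757·(1 - 0.389) = 463.
From dy/dt = 0: 0.00537·463 - 0.414 = 0.046z*, so z* = 2.07/0.046 = 45.

x* ≈ 463, y* ≈ 16.4, z* ≈ 45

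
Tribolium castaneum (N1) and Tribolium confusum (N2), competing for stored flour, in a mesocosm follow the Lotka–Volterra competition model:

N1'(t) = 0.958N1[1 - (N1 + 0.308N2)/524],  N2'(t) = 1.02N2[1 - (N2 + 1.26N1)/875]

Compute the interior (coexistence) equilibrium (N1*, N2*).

N1* ≈ 416, N2* ≈ 351

Setting both brackets to zero gives the nullclines N1 + 0.308N2 = 524 and 1.26N1 + N2 = 875.
Substituting N2 = 875 - 1.26N1 into the first: N1(1 - 0.308·1.26) = 524 - 0.308·875.
So N1* = 254/0.612 = 416, and then N2* = 875 - 1.26·416 = 351.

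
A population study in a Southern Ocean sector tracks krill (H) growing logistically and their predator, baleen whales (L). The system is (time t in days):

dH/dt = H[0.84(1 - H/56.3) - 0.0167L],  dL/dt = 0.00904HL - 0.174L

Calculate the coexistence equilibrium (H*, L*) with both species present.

From dL/dt = 0 with L > 0: 0.00904H* = 0.174, so H* = 19.2.
Substitute into dH/dt = 0: 0.84(1 - 19.2/56.3) = 0.0167L*.
The bracket is 0.658, giving L* = 0.553/0.0167 = 33.1.

H* ≈ 19.2, L* ≈ 33.1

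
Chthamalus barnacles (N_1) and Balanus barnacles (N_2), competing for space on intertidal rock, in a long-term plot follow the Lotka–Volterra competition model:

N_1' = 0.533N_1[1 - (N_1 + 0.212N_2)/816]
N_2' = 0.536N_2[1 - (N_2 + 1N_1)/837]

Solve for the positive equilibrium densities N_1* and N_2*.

Setting both brackets to zero gives the nullclines N_1 + 0.212N_2 = 816 and 1N_1 + N_2 = 837.
Substituting N_2 = 837 - 1N_1 into the first: N_1(1 - 0.212·1) = 816 - 0.212·837.
So N_1* = 639/0.788 = 810, and then N_2* = 837 - 1·810 = 26.6.

N_1* ≈ 810, N_2* ≈ 26.6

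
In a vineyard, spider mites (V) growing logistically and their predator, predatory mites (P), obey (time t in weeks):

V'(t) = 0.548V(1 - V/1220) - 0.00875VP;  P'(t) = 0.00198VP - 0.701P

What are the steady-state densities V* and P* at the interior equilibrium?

V* ≈ 354, P* ≈ 44.5

From dP/dt = 0 with P > 0: 0.00198V* = 0.701, so V* = 354.
Substitute into dV/dt = 0: 0.548(1 - 354/1220) = 0.00875P*.
The bracket is 0.71, giving P* = 0.389/0.00875 = 44.5.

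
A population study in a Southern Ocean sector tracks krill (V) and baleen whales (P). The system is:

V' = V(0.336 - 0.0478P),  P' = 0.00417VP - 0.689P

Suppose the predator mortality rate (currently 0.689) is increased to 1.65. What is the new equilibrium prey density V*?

At the interior fixed point, setting dP/dt = 0 with P > 0 fixes V* = (predator death rate)/(VP coefficient) — independent of the other coefficients.
With the change, V* = 1.65/0.00417 = 396; it rises from 165.

V* ≈ 396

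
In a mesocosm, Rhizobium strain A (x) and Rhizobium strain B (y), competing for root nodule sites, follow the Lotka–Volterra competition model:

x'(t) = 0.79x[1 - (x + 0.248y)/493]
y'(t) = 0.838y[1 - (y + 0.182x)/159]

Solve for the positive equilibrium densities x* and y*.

x* ≈ 475, y* ≈ 72.5

Setting both brackets to zero gives the nullclines x + 0.248y = 493 and 0.182x + y = 159.
Substituting y = 159 - 0.182x into the first: x(1 - 0.248·0.182) = 493 - 0.248·159.
So x* = 454/0.955 = 475, and then y* = 159 - 0.182·475 = 72.5.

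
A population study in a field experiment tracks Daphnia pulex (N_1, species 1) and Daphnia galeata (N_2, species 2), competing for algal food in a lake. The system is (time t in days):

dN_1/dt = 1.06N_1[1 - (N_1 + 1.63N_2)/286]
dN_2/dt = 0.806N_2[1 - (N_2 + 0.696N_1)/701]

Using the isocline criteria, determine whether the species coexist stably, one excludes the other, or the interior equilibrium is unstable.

species 2 excludes species 1

Compare the nullcline intercepts: K1/α12 = 286/1.63 = 175 < K2 = 701; K2/α21 = 701/0.696 = 1010 > K1 = 286.
Since the inequalities point opposite ways, species 2 can invade but species 1 cannot.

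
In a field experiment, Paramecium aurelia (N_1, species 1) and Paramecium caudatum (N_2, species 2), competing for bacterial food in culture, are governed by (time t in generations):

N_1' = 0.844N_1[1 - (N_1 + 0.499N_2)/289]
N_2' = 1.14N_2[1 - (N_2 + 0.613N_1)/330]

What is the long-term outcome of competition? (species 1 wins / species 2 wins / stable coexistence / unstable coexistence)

stable coexistence

Compare the nullcline intercepts: K1/α12 = 289/0.499 = 579 > K2 = 330; K2/α21 = 330/0.613 = 538 > K1 = 289.
Since both inequalities hold, each species can invade when rare, so the interior equilibrium is stable.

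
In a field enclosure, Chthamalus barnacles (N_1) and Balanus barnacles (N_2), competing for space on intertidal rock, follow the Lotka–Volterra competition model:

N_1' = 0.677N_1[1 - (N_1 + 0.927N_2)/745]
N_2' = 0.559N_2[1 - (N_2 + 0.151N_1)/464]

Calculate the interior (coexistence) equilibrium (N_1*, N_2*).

N_1* ≈ 366, N_2* ≈ 409

Setting both brackets to zero gives the nullclines N_1 + 0.927N_2 = 745 and 0.151N_1 + N_2 = 464.
Substituting N_2 = 464 - 0.151N_1 into the first: N_1(1 - 0.927·0.151) = 745 - 0.927·464.
So N_1* = 315/0.86 = 366, and then N_2* = 464 - 0.151·366 = 409.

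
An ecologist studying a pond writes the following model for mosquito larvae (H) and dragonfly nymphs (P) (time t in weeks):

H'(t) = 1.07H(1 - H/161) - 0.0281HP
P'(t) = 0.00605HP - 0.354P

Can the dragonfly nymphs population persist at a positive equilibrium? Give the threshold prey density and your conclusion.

The predator equation gives dP/dt > 0 only when H > 0.354/0.00605 = 58.5.
Without the predator, H → K = 161. Since 161 > 58.5, the predator can invade and persist.

Threshold H = 58.5; K > 58.5, so yes, the predator persists.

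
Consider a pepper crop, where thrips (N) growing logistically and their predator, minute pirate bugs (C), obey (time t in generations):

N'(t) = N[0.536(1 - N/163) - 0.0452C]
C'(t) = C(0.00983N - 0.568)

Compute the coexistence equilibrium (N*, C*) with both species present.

From dC/dt = 0 with C > 0: 0.00983N* = 0.568, so N* = 57.8.
Substitute into dN/dt = 0: 0.536(1 - 57.8/163) = 0.0452C*.
The bracket is 0.646, giving C* = 0.346/0.0452 = 7.65.

N* ≈ 57.8, C* ≈ 7.65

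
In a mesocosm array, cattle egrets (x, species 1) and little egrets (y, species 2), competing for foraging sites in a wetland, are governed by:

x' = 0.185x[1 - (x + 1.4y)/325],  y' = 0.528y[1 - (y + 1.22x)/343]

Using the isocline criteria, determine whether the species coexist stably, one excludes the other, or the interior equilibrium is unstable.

Compare the nullcline intercepts: K1/α12 = 325/1.4 = 232 < K2 = 343; K2/α21 = 343/1.22 = 281 < K1 = 325.
Since both are reversed, neither can invade when rare; the interior point is a saddle.

unstable coexistence (outcome depends on initial conditions)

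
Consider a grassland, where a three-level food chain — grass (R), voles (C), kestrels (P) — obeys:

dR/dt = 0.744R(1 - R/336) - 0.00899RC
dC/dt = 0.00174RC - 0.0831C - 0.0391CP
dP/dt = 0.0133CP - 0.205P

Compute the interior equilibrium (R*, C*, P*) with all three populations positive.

R* ≈ 273, C* ≈ 15.4, P* ≈ 10

From dP/dt = 0: 0.0133C* = 0.205, so C* = 15.4.
From dR/dt = 0: 0.744(1 - R*/336) = 0.00899·15.4, giving R* = 336·(1 - 0.186) = 273.
From dC/dt = 0: 0.00174·273 - 0.0831 = 0.0391P*, so P* = 0.393/0.0391 = 10.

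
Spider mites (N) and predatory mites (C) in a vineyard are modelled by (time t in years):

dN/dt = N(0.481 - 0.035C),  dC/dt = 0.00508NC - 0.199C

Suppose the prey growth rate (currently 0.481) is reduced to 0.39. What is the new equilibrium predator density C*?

At the interior fixed point, setting dN/dt = 0 with N > 0 fixes C* = (prey growth rate)/(NC coefficient) — independent of the other coefficients.
With the change, C* = 0.39/0.035 = 11.1; it falls from 13.7.

C* ≈ 11.1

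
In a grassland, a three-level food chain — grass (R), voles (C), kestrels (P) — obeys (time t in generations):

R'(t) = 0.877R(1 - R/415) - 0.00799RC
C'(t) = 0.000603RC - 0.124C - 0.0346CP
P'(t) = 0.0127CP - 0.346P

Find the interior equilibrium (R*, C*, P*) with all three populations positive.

From dP/dt = 0: 0.0127C* = 0.346, so C* = 27.2.
From dR/dt = 0: 0.877(1 - R*/415) = 0.00799·27.2, giving R* = 415·(1 - 0.248) = 312.
From dC/dt = 0: 0.000603·312 - 0.124 = 0.0346P*, so P* = 0.0641/0.0346 = 1.85.

R* ≈ 312, C* ≈ 27.2, P* ≈ 1.85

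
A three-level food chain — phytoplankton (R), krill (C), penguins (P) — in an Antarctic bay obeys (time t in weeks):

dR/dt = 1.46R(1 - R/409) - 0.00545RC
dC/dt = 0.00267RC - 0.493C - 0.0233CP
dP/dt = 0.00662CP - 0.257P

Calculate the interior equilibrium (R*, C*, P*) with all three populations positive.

R* ≈ 350, C* ≈ 38.8, P* ≈ 18.9

From dP/dt = 0: 0.00662C* = 0.257, so C* = 38.8.
From dR/dt = 0: 1.46(1 - R*/409) = 0.00545·38.8, giving R* = 409·(1 - 0.145) = 350.
From dC/dt = 0: 0.00267·350 - 0.493 = 0.0233P*, so P* = 0.441/0.0233 = 18.9.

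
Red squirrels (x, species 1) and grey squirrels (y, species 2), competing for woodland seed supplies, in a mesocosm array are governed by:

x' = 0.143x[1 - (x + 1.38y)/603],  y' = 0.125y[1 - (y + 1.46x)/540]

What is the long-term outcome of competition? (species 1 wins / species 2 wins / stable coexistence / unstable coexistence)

unstable coexistence (outcome depends on initial conditions)

Compare the nullcline intercepts: K1/α12 = 603/1.38 = 437 < K2 = 540; K2/α21 = 540/1.46 = 370 < K1 = 603.
Since both are reversed, neither can invade when rare; the interior point is a saddle.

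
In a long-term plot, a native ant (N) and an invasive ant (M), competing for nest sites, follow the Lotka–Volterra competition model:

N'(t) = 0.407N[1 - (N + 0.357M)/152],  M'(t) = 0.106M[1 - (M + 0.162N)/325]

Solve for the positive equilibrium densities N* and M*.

N* ≈ 38.2, M* ≈ 319

Setting both brackets to zero gives the nullclines N + 0.357M = 152 and 0.162N + M = 325.
Substituting M = 325 - 0.162N into the first: N(1 - 0.357·0.162) = 152 - 0.357·325.
So N* = 36/0.942 = 38.2, and then M* = 325 - 0.162·38.2 = 319.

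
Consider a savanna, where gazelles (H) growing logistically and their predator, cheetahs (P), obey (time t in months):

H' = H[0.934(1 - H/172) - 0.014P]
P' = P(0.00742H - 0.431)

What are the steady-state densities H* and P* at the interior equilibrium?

From dP/dt = 0 with P > 0: 0.00742H* = 0.431, so H* = 58.1.
Substitute into dH/dt = 0: 0.934(1 - 58.1/172) = 0.014P*.
The bracket is 0.662, giving P* = 0.619/0.014 = 44.2.

H* ≈ 58.1, P* ≈ 44.2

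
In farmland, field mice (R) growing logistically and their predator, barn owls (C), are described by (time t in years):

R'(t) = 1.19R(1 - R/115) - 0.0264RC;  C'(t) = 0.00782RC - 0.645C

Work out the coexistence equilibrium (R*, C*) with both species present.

R* ≈ 82.5, C* ≈ 12.7

From dC/dt = 0 with C > 0: 0.00782R* = 0.645, so R* = 82.5.
Substitute into dR/dt = 0: 1.19(1 - 82.5/115) = 0.0264C*.
The bracket is 0.283, giving C* = 0.337/0.0264 = 12.7.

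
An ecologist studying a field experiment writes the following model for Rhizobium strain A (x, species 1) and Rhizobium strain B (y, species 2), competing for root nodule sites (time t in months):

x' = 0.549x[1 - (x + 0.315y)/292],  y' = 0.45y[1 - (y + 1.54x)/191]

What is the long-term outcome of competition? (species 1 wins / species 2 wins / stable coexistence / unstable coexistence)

species 1 excludes species 2

Compare the nullcline intercepts: K1/α12 = 292/0.315 = 927 > K2 = 191; K2/α21 = 191/1.54 = 124 < K1 = 292.
Since the inequalities point opposite ways, species 1 can invade but species 2 cannot.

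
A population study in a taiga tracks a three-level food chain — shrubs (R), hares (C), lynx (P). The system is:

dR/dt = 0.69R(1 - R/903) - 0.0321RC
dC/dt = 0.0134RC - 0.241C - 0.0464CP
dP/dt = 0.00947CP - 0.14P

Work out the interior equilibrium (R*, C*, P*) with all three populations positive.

From dP/dt = 0: 0.00947C* = 0.14, so C* = 14.8.
From dR/dt = 0: 0.69(1 - R*/903) = 0.0321·14.8, giving R* = 903·(1 - 0.688) = 282.
From dC/dt = 0: 0.0134·282 - 0.241 = 0.0464P*, so P* = 3.54/0.0464 = 76.2.

R* ≈ 282, C* ≈ 14.8, P* ≈ 76.2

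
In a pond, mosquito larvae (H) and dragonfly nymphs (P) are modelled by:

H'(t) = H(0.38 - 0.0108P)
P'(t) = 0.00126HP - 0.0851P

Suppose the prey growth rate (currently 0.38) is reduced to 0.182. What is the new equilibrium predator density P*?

At the interior fixed point, setting dH/dt = 0 with H > 0 fixes P* = (prey growth rate)/(HP coefficient) — independent of the other coefficients.
With the change, P* = 0.182/0.0108 = 16.9; it falls from 35.2.

P* ≈ 16.9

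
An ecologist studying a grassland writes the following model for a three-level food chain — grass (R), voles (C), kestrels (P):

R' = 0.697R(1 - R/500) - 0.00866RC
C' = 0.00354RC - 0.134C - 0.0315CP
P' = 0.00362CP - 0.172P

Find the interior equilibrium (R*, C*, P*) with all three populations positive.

From dP/dt = 0: 0.00362C* = 0.172, so C* = 47.5.
From dR/dt = 0: 0.697(1 - R*/500) = 0.00866·47.5, giving R* = 500·(1 - 0.59) = 205.
From dC/dt = 0: 0.00354·205 - 0.134 = 0.0315P*, so P* = 0.591/0.0315 = 18.8.

R* ≈ 205, C* ≈ 47.5, P* ≈ 18.8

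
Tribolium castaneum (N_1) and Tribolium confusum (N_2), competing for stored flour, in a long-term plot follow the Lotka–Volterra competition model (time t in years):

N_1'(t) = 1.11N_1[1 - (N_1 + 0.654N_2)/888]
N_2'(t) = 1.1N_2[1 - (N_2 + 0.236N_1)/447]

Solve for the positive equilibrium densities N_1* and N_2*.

N_1* ≈ 704, N_2* ≈ 281

Setting both brackets to zero gives the nullclines N_1 + 0.654N_2 = 888 and 0.236N_1 + N_2 = 447.
Substituting N_2 = 447 - 0.236N_1 into the first: N_1(1 - 0.654·0.236) = 888 - 0.654·447.
So N_1* = 596/0.846 = 704, and then N_2* = 447 - 0.236·704 = 281.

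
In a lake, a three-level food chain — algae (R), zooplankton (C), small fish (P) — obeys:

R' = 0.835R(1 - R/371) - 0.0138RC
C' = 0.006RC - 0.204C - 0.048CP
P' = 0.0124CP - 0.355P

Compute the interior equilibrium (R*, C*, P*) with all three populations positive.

From dP/dt = 0: 0.0124C* = 0.355, so C* = 28.6.
From dR/dt = 0: 0.835(1 - R*/371) = 0.0138·28.6, giving R* = 371·(1 - 0.473) = 195.
From dC/dt = 0: 0.006·195 - 0.204 = 0.048P*, so P* = 0.969/0.048 = 20.2.

R* ≈ 195, C* ≈ 28.6, P* ≈ 20.2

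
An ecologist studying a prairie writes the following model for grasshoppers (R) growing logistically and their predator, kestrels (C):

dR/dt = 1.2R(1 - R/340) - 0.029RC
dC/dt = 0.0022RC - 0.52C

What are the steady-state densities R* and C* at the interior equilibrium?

R* ≈ 236, C* ≈ 12.6

From dC/dt = 0 with C > 0: 0.0022R* = 0.52, so R* = 236.
Substitute into dR/dt = 0: 1.2(1 - 236/340) = 0.029C*.
The bracket is 0.305, giving C* = 0.366/0.029 = 12.6.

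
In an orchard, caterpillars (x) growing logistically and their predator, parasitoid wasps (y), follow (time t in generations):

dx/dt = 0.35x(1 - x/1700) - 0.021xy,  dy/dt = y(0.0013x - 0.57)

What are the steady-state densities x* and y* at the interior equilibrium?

From dy/dt = 0 with y > 0: 0.0013x* = 0.57, so x* = 438.
Substitute into dx/dt = 0: 0.35(1 - 438/1700) = 0.021y*.
The bracket is 0.742, giving y* = 0.26/0.021 = 12.4.

x* ≈ 438, y* ≈ 12.4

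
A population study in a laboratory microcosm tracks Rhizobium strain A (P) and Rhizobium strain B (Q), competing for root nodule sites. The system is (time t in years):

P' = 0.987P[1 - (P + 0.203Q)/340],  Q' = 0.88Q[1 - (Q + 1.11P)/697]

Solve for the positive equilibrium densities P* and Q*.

Setting both brackets to zero gives the nullclines P + 0.203Q = 340 and 1.11P + Q = 697.
Substituting Q = 697 - 1.11P into the first: P(1 - 0.203·1.11) = 340 - 0.203·697.
So P* = 199/0.775 = 256, and then Q* = 697 - 1.11·256 = 413.

P* ≈ 256, Q* ≈ 413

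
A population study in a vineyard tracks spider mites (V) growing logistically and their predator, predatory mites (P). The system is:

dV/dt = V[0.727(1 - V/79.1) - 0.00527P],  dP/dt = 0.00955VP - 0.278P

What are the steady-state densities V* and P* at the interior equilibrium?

From dP/dt = 0 with P > 0: 0.00955V* = 0.278, so V* = 29.1.
Substitute into dV/dt = 0: 0.727(1 - 29.1/79.1) = 0.00527P*.
The bracket is 0.632, giving P* = 0.459/0.00527 = 87.2.

V* ≈ 29.1, P* ≈ 87.2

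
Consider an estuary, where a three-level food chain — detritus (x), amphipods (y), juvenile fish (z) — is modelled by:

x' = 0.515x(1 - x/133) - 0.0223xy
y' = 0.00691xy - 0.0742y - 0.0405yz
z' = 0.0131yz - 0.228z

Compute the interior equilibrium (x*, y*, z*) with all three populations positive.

x* ≈ 32.8, y* ≈ 17.4, z* ≈ 3.76

From dz/dt = 0: 0.0131y* = 0.228, so y* = 17.4.
From dx/dt = 0: 0.515(1 - x*/133) = 0.0223·17.4, giving x* = 133·(1 - 0.754) = 32.8.
From dy/dt = 0: 0.00691·32.8 - 0.0742 = 0.0405z*, so z* = 0.152/0.0405 = 3.76.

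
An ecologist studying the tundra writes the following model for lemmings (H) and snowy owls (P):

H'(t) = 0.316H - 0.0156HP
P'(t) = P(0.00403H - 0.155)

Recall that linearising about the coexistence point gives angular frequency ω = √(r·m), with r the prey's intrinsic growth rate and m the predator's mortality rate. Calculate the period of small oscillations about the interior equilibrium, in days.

T ≈ 28.4 days

Here r = 0.316 and m = 0.155, so r·m = 0.049.
ω = √0.049 = 0.221 per day, hence T = 2π/ω ≈ 28.4 days.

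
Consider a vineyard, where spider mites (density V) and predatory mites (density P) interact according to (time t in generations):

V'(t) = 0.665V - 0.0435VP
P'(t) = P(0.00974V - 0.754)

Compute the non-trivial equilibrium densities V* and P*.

V* ≈ 77.4, P* ≈ 15.3

Set dP/dt = 0 with P > 0: 0.00974V - 0.754 = 0, so V* = 0.754/0.00974 = 77.4.
Set dV/dt = 0 with V > 0: 0.665 - 0.0435P = 0, so P* = 0.665/0.0435 = 15.3.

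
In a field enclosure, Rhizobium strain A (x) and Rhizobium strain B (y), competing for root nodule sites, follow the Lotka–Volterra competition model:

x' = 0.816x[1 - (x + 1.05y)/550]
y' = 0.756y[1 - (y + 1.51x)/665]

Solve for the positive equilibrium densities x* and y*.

Setting both brackets to zero gives the nullclines x + 1.05y = 550 and 1.51x + y = 665.
Substituting y = 665 - 1.51x into the first: x(1 - 1.05·1.51) = 550 - 1.05·665.
So x* = -148/-0.586 = 253, and then y* = 665 - 1.51·253 = 283.

x* ≈ 253, y* ≈ 283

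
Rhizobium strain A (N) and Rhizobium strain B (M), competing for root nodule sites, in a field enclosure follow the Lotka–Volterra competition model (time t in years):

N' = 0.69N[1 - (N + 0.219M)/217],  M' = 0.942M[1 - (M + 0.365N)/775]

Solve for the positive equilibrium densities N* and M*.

N* ≈ 51.4, M* ≈ 756

Setting both brackets to zero gives the nullclines N + 0.219M = 217 and 0.365N + M = 775.
Substituting M = 775 - 0.365N into the first: N(1 - 0.219·0.365) = 217 - 0.219·775.
So N* = 47.3/0.92 = 51.4, and then M* = 775 - 0.365·51.4 = 756.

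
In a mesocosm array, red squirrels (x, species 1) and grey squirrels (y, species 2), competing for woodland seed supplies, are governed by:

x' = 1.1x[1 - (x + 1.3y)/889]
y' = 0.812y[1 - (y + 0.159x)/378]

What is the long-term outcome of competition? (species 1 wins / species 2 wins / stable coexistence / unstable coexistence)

Compare the nullcline intercepts: K1/α12 = 889/1.3 = 684 > K2 = 378; K2/α21 = 378/0.159 = 2380 > K1 = 889.
Since both inequalities hold, each species can invade when rare, so the interior equilibrium is stable.

stable coexistence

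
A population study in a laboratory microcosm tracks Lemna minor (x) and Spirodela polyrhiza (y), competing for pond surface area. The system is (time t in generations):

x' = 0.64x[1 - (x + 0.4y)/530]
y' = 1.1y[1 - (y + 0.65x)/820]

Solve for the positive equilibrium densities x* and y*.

x* ≈ 273, y* ≈ 643

Setting both brackets to zero gives the nullclines x + 0.4y = 530 and 0.65x + y = 820.
Substituting y = 820 - 0.65x into the first: x(1 - 0.4·0.65) = 530 - 0.4·820.
So x* = 202/0.74 = 273, and then y* = 820 - 0.65·273 = 643.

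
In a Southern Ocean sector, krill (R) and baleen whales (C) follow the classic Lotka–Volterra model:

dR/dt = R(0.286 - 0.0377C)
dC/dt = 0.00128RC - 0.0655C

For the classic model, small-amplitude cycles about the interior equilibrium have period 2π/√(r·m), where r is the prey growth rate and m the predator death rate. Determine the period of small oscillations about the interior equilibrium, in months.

Here r = 0.286 and m = 0.0655, so r·m = 0.0187.
ω = √0.0187 = 0.137 per month, hence T = 2π/ω ≈ 45.9 months.

T ≈ 45.9 months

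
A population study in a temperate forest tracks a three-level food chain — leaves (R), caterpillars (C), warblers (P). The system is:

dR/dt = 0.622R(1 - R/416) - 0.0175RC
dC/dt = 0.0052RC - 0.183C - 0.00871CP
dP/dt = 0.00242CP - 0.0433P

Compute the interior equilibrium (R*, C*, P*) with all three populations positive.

R* ≈ 207, C* ≈ 17.9, P* ≈ 102

From dP/dt = 0: 0.00242C* = 0.0433, so C* = 17.9.
From dR/dt = 0: 0.622(1 - R*/416) = 0.0175·17.9, giving R* = 416·(1 - 0.503) = 207.
From dC/dt = 0: 0.0052·207 - 0.183 = 0.00871P*, so P* = 0.891/0.00871 = 102.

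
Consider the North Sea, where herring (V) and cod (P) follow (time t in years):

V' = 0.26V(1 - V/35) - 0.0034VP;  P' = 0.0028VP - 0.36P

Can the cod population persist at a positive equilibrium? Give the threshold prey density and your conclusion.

Threshold V = 129; K < 129, so no, the predator goes extinct.

The predator equation gives dP/dt > 0 only when V > 0.36/0.0028 = 129.
Without the predator, V → K = 35. Since 35 < 129, the predator cannot invade.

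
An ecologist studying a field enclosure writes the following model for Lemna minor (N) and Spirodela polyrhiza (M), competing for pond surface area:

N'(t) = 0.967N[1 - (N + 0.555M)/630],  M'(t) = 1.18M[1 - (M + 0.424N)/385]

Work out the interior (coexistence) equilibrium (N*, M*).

N* ≈ 544, M* ≈ 154

Setting both brackets to zero gives the nullclines N + 0.555M = 630 and 0.424N + M = 385.
Substituting M = 385 - 0.424N into the first: N(1 - 0.555·0.424) = 630 - 0.555·385.
So N* = 416/0.765 = 544, and then M* = 385 - 0.424·544 = 154.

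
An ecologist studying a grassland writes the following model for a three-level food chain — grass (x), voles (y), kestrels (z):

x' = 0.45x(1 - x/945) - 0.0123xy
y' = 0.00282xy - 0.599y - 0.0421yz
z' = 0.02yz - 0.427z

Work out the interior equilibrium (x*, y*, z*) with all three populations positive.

From dz/dt = 0: 0.02y* = 0.427, so y* = 21.3.
From dx/dt = 0: 0.45(1 - x*/945) = 0.0123·21.3, giving x* = 945·(1 - 0.584) = 394.
From dy/dt = 0: 0.00282·394 - 0.599 = 0.0421z*, so z* = 0.511/0.0421 = 12.1.

x* ≈ 394, y* ≈ 21.3, z* ≈ 12.1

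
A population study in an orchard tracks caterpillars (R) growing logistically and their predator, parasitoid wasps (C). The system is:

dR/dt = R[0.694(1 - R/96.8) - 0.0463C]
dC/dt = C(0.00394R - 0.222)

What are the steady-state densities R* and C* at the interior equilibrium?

From dC/dt = 0 with C > 0: 0.00394R* = 0.222, so R* = 56.3.
Substitute into dR/dt = 0: 0.694(1 - 56.3/96.8) = 0.0463C*.
The bracket is 0.418, giving C* = 0.29/0.0463 = 6.26.

R* ≈ 56.3, C* ≈ 6.26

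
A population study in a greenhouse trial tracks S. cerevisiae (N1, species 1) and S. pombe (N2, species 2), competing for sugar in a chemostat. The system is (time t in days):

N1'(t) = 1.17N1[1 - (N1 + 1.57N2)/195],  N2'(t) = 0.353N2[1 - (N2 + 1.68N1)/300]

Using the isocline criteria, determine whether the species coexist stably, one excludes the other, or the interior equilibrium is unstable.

Compare the nullcline intercepts: K1/α12 = 195/1.57 = 124 < K2 = 300; K2/α21 = 300/1.68 = 179 < K1 = 195.
Since both are reversed, neither can invade when rare; the interior point is a saddle.

unstable coexistence (outcome depends on initial conditions)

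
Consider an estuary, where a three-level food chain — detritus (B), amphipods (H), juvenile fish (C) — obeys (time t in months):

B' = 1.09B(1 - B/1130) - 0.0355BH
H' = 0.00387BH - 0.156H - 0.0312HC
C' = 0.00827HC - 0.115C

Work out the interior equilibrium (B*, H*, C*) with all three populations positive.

From dC/dt = 0: 0.00827H* = 0.115, so H* = 13.9.
From dB/dt = 0: 1.09(1 - B*/1130) = 0.0355·13.9, giving B* = 1130·(1 - 0.453) = 618.
From dH/dt = 0: 0.00387·618 - 0.156 = 0.0312C*, so C* = 2.24/0.0312 = 71.7.

B* ≈ 618, H* ≈ 13.9, C* ≈ 71.7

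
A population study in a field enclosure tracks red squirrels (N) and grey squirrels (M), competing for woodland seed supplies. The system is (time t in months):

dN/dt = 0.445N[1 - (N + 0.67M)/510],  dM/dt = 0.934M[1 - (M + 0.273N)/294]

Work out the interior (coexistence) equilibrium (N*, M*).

N* ≈ 383, M* ≈ 189

Setting both brackets to zero gives the nullclines N + 0.67M = 510 and 0.273N + M = 294.
Substituting M = 294 - 0.273N into the first: N(1 - 0.67·0.273) = 510 - 0.67·294.
So N* = 313/0.817 = 383, and then M* = 294 - 0.273·383 = 189.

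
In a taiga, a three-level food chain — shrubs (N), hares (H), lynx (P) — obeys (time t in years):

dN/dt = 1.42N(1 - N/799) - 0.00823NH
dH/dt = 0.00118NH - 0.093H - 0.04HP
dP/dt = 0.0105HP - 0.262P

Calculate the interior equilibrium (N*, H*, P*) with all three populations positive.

N* ≈ 683, H* ≈ 25, P* ≈ 17.8

From dP/dt = 0: 0.0105H* = 0.262, so H* = 25.
From dN/dt = 0: 1.42(1 - N*/799) = 0.00823·25, giving N* = 799·(1 - 0.145) = 683.
From dH/dt = 0: 0.00118·683 - 0.093 = 0.04P*, so P* = 0.713/0.04 = 17.8.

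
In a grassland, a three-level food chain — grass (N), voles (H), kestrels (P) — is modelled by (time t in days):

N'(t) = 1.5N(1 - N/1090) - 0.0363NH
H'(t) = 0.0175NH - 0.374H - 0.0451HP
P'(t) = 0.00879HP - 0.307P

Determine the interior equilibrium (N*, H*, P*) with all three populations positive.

N* ≈ 169, H* ≈ 34.9, P* ≈ 57.2

From dP/dt = 0: 0.00879H* = 0.307, so H* = 34.9.
From dN/dt = 0: 1.5(1 - N*/1090) = 0.0363·34.9, giving N* = 1090·(1 - 0.845) = 169.
From dH/dt = 0: 0.0175·169 - 0.374 = 0.0451P*, so P* = 2.58/0.0451 = 57.2.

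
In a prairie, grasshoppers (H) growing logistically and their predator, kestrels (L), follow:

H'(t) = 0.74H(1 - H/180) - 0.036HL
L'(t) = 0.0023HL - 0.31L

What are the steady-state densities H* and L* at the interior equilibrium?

From dL/dt = 0 with L > 0: 0.0023H* = 0.31, so H* = 135.
Substitute into dH/dt = 0: 0.74(1 - 135/180) = 0.036L*.
The bracket is 0.251, giving L* = 0.186/0.036 = 5.16.

H* ≈ 135, L* ≈ 5.16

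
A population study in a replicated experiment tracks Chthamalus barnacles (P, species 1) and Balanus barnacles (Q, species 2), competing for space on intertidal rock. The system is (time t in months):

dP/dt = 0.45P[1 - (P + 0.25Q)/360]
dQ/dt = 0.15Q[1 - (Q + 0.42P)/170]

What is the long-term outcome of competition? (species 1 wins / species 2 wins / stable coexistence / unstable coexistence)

stable coexistence

Compare the nullcline intercepts: K1/α12 = 360/0.25 = 1440 > K2 = 170; K2/α21 = 170/0.42 = 405 > K1 = 360.
Since both inequalities hold, each species can invade when rare, so the interior equilibrium is stable.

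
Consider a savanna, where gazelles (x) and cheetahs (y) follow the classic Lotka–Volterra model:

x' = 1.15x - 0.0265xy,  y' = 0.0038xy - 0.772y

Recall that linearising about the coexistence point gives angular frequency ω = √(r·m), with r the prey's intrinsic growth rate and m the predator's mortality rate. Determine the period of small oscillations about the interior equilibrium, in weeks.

T ≈ 6.67 weeks

Here r = 1.15 and m = 0.772, so r·m = 0.888.
ω = √0.888 = 0.942 per week, hence T = 2π/ω ≈ 6.67 weeks.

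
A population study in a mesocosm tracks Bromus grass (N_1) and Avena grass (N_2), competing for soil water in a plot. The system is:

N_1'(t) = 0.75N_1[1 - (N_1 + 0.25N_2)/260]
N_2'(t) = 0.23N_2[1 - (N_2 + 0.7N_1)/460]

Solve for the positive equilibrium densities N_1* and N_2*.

N_1* ≈ 176, N_2* ≈ 337

Setting both brackets to zero gives the nullclines N_1 + 0.25N_2 = 260 and 0.7N_1 + N_2 = 460.
Substituting N_2 = 460 - 0.7N_1 into the first: N_1(1 - 0.25·0.7) = 260 - 0.25·460.
So N_1* = 145/0.825 = 176, and then N_2* = 460 - 0.7·176 = 337.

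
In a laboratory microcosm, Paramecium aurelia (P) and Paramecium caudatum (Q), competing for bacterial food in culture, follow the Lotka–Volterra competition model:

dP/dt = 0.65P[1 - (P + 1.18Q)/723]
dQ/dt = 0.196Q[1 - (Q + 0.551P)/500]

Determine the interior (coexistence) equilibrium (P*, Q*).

P* ≈ 380, Q* ≈ 291

Setting both brackets to zero gives the nullclines P + 1.18Q = 723 and 0.551P + Q = 500.
Substituting Q = 500 - 0.551P into the first: P(1 - 1.18·0.551) = 723 - 1.18·500.
So P* = 133/0.35 = 380, and then Q* = 500 - 0.551·380 = 291.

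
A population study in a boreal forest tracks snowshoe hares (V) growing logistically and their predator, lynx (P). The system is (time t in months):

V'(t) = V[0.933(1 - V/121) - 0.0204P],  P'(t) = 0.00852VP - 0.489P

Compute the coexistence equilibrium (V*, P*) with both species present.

V* ≈ 57.4, P* ≈ 24

From dP/dt = 0 with P > 0: 0.00852V* = 0.489, so V* = 57.4.
Substitute into dV/dt = 0: 0.933(1 - 57.4/121) = 0.0204P*.
The bracket is 0.526, giving P* = 0.49/0.0204 = 24.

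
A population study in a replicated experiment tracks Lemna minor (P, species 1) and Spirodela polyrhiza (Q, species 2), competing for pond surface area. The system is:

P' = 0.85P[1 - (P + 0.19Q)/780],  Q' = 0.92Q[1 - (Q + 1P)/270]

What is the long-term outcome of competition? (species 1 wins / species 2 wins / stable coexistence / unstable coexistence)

species 1 excludes species 2

Compare the nullcline intercepts: K1/α12 = 780/0.19 = 4110 > K2 = 270; K2/α21 = 270/1 = 270 < K1 = 780.
Since the inequalities point opposite ways, species 1 can invade but species 2 cannot.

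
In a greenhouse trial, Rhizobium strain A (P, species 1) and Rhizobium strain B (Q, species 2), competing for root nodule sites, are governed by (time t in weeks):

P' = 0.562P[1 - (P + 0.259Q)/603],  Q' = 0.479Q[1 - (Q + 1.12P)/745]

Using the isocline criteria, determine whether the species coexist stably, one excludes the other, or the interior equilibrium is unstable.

stable coexistence

Compare the nullcline intercepts: K1/α12 = 603/0.259 = 2330 > K2 = 745; K2/α21 = 745/1.12 = 665 > K1 = 603.
Since both inequalities hold, each species can invade when rare, so the interior equilibrium is stable.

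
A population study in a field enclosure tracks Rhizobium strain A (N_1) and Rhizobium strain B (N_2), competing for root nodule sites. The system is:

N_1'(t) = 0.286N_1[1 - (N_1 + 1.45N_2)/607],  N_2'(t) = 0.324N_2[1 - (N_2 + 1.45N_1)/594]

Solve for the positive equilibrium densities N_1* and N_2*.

Setting both brackets to zero gives the nullclines N_1 + 1.45N_2 = 607 and 1.45N_1 + N_2 = 594.
Substituting N_2 = 594 - 1.45N_1 into the first: N_1(1 - 1.45·1.45) = 607 - 1.45·594.
So N_1* = -254/-1.1 = 231, and then N_2* = 594 - 1.45·231 = 260.

N_1* ≈ 231, N_2* ≈ 260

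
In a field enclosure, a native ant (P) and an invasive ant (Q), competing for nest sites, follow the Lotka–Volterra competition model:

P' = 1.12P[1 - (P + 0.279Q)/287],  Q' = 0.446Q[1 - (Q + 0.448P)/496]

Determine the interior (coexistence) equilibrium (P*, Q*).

Setting both brackets to zero gives the nullclines P + 0.279Q = 287 and 0.448P + Q = 496.
Substituting Q = 496 - 0.448P into the first: P(1 - 0.279·0.448) = 287 - 0.279·496.
So P* = 149/0.875 = 170, and then Q* = 496 - 0.448·170 = 420.

P* ≈ 170, Q* ≈ 420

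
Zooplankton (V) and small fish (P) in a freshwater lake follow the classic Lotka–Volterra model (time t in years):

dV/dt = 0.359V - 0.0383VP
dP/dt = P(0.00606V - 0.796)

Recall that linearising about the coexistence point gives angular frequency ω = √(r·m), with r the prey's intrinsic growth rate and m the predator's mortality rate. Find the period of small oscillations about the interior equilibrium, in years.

Here r = 0.359 and m = 0.796, so r·m = 0.286.
ω = √0.286 = 0.535 per year, hence T = 2π/ω ≈ 11.8 years.

T ≈ 11.8 years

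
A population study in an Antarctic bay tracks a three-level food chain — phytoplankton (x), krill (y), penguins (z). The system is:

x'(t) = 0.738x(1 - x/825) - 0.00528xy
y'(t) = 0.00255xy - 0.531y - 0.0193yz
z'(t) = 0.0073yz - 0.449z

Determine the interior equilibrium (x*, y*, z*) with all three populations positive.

x* ≈ 462, y* ≈ 61.5, z* ≈ 33.5

From dz/dt = 0: 0.0073y* = 0.449, so y* = 61.5.
From dx/dt = 0: 0.738(1 - x*/825) = 0.00528·61.5, giving x* = 825·(1 - 0.44) = 462.
From dy/dt = 0: 0.00255·462 - 0.531 = 0.0193z*, so z* = 0.647/0.0193 = 33.5.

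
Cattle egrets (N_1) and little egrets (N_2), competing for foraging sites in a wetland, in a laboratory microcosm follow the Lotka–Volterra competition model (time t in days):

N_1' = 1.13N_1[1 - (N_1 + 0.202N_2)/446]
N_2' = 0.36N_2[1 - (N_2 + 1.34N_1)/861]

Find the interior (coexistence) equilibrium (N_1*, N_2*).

N_1* ≈ 373, N_2* ≈ 361

Setting both brackets to zero gives the nullclines N_1 + 0.202N_2 = 446 and 1.34N_1 + N_2 = 861.
Substituting N_2 = 861 - 1.34N_1 into the first: N_1(1 - 0.202·1.34) = 446 - 0.202·861.
So N_1* = 272/0.729 = 373, and then N_2* = 861 - 1.34·373 = 361.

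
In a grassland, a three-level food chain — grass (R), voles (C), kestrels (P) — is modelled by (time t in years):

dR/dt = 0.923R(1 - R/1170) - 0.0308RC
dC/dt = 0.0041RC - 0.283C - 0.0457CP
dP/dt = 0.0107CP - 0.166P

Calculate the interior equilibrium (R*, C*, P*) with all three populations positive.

From dP/dt = 0: 0.0107C* = 0.166, so C* = 15.5.
From dR/dt = 0: 0.923(1 - R*/1170) = 0.0308·15.5, giving R* = 1170·(1 - 0.518) = 564.
From dC/dt = 0: 0.0041·564 - 0.283 = 0.0457P*, so P* = 2.03/0.0457 = 44.4.

R* ≈ 564, C* ≈ 15.5, P* ≈ 44.4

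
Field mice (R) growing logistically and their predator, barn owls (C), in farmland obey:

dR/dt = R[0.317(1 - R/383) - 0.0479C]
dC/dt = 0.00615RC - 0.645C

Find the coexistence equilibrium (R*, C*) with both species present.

R* ≈ 105, C* ≈ 4.81

From dC/dt = 0 with C > 0: 0.00615R* = 0.645, so R* = 105.
Substitute into dR/dt = 0: 0.317(1 - 105/383) = 0.0479C*.
The bracket is 0.726, giving C* = 0.23/0.0479 = 4.81.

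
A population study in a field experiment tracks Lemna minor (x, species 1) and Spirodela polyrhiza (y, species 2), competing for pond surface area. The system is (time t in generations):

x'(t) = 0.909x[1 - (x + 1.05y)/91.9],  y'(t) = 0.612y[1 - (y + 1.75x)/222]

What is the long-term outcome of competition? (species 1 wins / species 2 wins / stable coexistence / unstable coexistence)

Compare the nullcline intercepts: K1/α12 = 91.9/1.05 = 87.5 < K2 = 222; K2/α21 = 222/1.75 = 127 > K1 = 91.9.
Since the inequalities point opposite ways, species 2 can invade but species 1 cannot.

species 2 excludes species 1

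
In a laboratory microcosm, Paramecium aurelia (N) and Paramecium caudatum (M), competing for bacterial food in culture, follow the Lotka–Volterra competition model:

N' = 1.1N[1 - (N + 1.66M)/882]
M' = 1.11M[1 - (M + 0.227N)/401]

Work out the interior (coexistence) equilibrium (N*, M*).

Setting both brackets to zero gives the nullclines N + 1.66M = 882 and 0.227N + M = 401.
Substituting M = 401 - 0.227N into the first: N(1 - 1.66·0.227) = 882 - 1.66·401.
So N* = 216/0.623 = 347, and then M* = 401 - 0.227·347 = 322.

N* ≈ 347, M* ≈ 322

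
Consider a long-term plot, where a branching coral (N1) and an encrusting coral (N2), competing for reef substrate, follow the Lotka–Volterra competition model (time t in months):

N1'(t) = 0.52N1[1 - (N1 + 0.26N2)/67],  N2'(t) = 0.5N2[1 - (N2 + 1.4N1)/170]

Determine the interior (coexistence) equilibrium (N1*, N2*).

Setting both brackets to zero gives the nullclines N1 + 0.26N2 = 67 and 1.4N1 + N2 = 170.
Substituting N2 = 170 - 1.4N1 into the first: N1(1 - 0.26·1.4) = 67 - 0.26·170.
So N1* = 22.8/0.636 = 35.8, and then N2* = 170 - 1.4·35.8 = 120.

N1* ≈ 35.8, N2* ≈ 120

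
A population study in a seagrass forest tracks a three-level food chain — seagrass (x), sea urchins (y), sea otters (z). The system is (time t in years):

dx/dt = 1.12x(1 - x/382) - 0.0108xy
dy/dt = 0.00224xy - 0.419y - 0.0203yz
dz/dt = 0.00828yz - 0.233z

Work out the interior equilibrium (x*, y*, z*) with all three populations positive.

x* ≈ 278, y* ≈ 28.1, z* ≈ 10.1

From dz/dt = 0: 0.00828y* = 0.233, so y* = 28.1.
From dx/dt = 0: 1.12(1 - x*/382) = 0.0108·28.1, giving x* = 382·(1 - 0.271) = 278.
From dy/dt = 0: 0.00224·278 - 0.419 = 0.0203z*, so z* = 0.204/0.0203 = 10.1.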